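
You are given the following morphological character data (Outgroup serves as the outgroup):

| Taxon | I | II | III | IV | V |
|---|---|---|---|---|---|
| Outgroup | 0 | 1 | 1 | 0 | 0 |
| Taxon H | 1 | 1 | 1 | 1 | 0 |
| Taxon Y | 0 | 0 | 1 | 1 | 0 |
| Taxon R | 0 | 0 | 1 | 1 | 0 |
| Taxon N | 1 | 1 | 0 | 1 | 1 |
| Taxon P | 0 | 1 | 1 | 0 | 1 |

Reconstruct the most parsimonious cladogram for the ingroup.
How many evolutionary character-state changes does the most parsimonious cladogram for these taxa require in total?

6

Character polarity is set by the outgroup: the derived state is whichever differs from the outgroup's state, so for II, III the derived state is '0', and for the remaining characters it is '1'.
I: derived state '1' in Taxon H and Taxon N only — synapomorphy for {Taxon H, Taxon N}.
II (derived state '0') is shared by Taxon R and Taxon Y — a synapomorphy uniting that clade.
III: derived state '0' in Taxon N only — an autapomorphy, so it tells us nothing about relationships among taxa.
Only Taxon H, Taxon N, Taxon R, and Taxon Y show the derived state '1' for IV, supporting them as a clade.
V (state '1') occurs in Taxon N and Taxon P but conflicts with the nesting implied by the other characters — most parsimoniously interpreted as homoplasy.
Most parsimonious ingroup topology: (((Taxon H,Taxon N),(Taxon Y,Taxon R)),Taxon P).
Changes per character on this tree: I: 1; II: 1; III: 1; IV: 1; V: 2.
Total = 6.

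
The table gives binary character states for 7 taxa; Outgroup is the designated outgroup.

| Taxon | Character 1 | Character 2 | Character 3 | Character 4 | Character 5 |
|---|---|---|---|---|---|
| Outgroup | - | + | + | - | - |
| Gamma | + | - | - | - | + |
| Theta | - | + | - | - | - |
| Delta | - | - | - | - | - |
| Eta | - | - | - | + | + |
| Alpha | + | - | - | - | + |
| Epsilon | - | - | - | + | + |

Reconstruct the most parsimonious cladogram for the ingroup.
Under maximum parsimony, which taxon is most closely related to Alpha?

Character polarity is set by the outgroup: the derived state is whichever differs from the outgroup's state, so for Character 2, Character 3 the derived state is '-', and for the remaining characters it is '+'.
Character 1: derived state '+' in Alpha and Gamma only — synapomorphy for {Alpha, Gamma}.
Only Alpha, Delta, Epsilon, Eta, and Gamma show the derived state '-' for Character 2, supporting them as a clade.
Character 3 (derived state '-') is shared by all ingroup taxa — unites the whole ingroup.
Character 4 (derived state '+') is shared by Epsilon and Eta — a synapomorphy uniting that clade.
Only Alpha, Epsilon, Eta, and Gamma show the derived state '+' for Character 5, supporting them as a clade.
Most parsimonious ingroup topology: ((((Gamma,Alpha),(Eta,Epsilon)),Delta),Theta).
Alpha and Gamma form a cherry on this tree, so they are sister taxa.

Gamma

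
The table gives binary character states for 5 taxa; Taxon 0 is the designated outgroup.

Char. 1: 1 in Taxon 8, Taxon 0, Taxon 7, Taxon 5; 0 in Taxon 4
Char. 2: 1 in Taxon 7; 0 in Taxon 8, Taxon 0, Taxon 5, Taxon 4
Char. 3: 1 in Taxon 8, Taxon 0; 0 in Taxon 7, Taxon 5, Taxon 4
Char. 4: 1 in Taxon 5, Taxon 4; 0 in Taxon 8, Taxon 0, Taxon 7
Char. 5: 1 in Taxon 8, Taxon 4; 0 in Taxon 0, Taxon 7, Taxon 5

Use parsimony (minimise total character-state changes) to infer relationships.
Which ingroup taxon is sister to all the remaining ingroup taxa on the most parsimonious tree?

Taxon 8

Character polarity is set by the outgroup: the derived state is whichever differs from the outgroup's state, so for Char. 1, Char. 3 the derived state is '0', and for the remaining characters it is '1'.
Char. 1 (derived state '0') is unique to Taxon 4 (autapomorphy; uninformative for grouping).
Char. 2 (derived state '1') is unique to Taxon 7 (autapomorphy; uninformative for grouping).
Only Taxon 4, Taxon 5, and Taxon 7 show the derived state '0' for Char. 3, supporting them as a clade.
Only Taxon 4 and Taxon 5 show the derived state '1' for Char. 4, supporting them as a clade.
Char. 5 groups Taxon 4 and Taxon 8, which is incompatible with the clades supported by the remaining characters; treating it as convergent (homoplasy) costs fewer steps than any alternative tree.
Most parsimonious ingroup topology: (((Taxon 5,Taxon 4),Taxon 7),Taxon 8).
Taxon 8 is sister to the clade containing all other ingroup taxa, so it is the earliest-diverging (most basal) ingroup lineage.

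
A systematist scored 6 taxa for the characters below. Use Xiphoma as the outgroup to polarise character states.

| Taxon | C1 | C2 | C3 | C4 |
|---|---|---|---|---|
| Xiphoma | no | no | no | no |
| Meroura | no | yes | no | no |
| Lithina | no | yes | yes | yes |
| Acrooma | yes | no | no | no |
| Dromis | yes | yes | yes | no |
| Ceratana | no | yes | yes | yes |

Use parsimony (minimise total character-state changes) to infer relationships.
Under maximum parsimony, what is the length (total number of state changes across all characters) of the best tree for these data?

The outgroup has state 'no' for every character, so 'yes' is the derived state throughout.
C1 groups Acrooma and Dromis, which is incompatible with the clades supported by the remaining characters; treating it as convergent (homoplasy) costs fewer steps than any alternative tree.
Only Ceratana, Dromis, Lithina, and Meroura show the derived state 'yes' for C2, supporting them as a clade.
C3 (derived state 'yes') is shared by Ceratana, Dromis, and Lithina — a synapomorphy uniting that clade.
Only Ceratana and Lithina show the derived state 'yes' for C4, supporting them as a clade.
Most parsimonious ingroup topology: ((Meroura,((Lithina,Ceratana),Dromis)),Acrooma).
Changes per character on this tree: C1: 2; C2: 1; C3: 1; C4: 1.
Total = 5.

5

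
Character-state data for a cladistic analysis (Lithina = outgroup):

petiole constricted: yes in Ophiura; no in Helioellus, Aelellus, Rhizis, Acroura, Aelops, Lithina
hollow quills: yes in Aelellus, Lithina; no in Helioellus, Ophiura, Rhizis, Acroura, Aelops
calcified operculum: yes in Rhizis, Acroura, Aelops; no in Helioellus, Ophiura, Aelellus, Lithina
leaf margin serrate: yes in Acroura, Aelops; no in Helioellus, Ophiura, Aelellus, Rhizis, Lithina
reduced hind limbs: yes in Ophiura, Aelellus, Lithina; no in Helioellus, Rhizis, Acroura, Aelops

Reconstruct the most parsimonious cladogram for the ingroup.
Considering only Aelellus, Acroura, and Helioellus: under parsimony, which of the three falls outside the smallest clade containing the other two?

Aelellus

Character polarity is set by the outgroup: the derived state is whichever differs from the outgroup's state, so for hollow quills, reduced hind limbs the derived state is 'no', and for the remaining characters it is 'yes'.
petiole constricted (derived state 'yes') is unique to Ophiura (autapomorphy; uninformative for grouping).
hollow quills: derived state 'no' in Acroura, Aelops, Helioellus, Ophiura, and Rhizis only — synapomorphy for {Acroura, Aelops, Helioellus, Ophiura, Rhizis}.
calcified operculum: derived state 'yes' in Acroura, Aelops, and Rhizis only — synapomorphy for {Acroura, Aelops, Rhizis}.
Only Acroura and Aelops show the derived state 'yes' for leaf margin serrate, supporting them as a clade.
reduced hind limbs (derived state 'no') is shared by Acroura, Aelops, Helioellus, and Rhizis — a synapomorphy uniting that clade.
Most parsimonious ingroup topology: (Aelellus,((Helioellus,((Acroura,Aelops),Rhizis)),Ophiura)).
Helioellus and Acroura share a more recent common ancestor with each other than either does with Aelellus, so Aelellus is the least closely related of the three.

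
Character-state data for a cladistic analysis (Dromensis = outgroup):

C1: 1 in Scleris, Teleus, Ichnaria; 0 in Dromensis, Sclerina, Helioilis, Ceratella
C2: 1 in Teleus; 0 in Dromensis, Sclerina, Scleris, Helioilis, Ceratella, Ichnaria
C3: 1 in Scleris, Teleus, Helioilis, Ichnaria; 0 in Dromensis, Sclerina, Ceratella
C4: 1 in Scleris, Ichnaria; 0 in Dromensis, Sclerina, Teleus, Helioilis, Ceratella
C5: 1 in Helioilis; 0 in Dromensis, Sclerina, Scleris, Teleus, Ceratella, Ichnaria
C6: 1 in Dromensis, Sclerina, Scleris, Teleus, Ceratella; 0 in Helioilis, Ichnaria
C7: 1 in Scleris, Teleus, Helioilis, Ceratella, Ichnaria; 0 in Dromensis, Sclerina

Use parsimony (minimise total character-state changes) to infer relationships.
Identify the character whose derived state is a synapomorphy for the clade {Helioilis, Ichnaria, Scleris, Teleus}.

C3

Character polarity is set by the outgroup: the derived state is whichever differs from the outgroup's state, so for C6 the derived state is '0', and for the remaining characters it is '1'.
C1: derived state '1' in Ichnaria, Scleris, and Teleus only — synapomorphy for {Ichnaria, Scleris, Teleus}.
C2: derived state '1' in Teleus only — an autapomorphy, so it tells us nothing about relationships among taxa.
C3: derived state '1' in Helioilis, Ichnaria, Scleris, and Teleus only — synapomorphy for {Helioilis, Ichnaria, Scleris, Teleus}.
C4: derived state '1' in Ichnaria and Scleris only — synapomorphy for {Ichnaria, Scleris}.
C5: derived state '1' in Helioilis only — an autapomorphy, so it tells us nothing about relationships among taxa.
C6 groups Helioilis and Ichnaria, which is incompatible with the clades supported by the remaining characters; treating it as convergent (homoplasy) costs fewer steps than any alternative tree.
Only Ceratella, Helioilis, Ichnaria, Scleris, and Teleus show the derived state '1' for C7, supporting them as a clade.
Most parsimonious ingroup topology: (Sclerina,((((Scleris,Ichnaria),Teleus),Helioilis),Ceratella)).
The clade {Helioilis, Ichnaria, Scleris, Teleus} is supported by C3: its derived state '1' occurs in exactly those taxa and in no other taxon (including the outgroup).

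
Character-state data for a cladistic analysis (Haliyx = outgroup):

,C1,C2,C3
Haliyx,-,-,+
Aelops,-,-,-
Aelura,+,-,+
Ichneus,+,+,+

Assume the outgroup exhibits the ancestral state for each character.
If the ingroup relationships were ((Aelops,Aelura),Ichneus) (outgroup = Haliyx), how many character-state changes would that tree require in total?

4

Map each character onto ((Aelops,Aelura),Ichneus) (rooted by Haliyx) and count the minimum state changes it requires (Fitch parsimony):
C1: 2; C2: 1; C3: 1.
Total tree length = 4.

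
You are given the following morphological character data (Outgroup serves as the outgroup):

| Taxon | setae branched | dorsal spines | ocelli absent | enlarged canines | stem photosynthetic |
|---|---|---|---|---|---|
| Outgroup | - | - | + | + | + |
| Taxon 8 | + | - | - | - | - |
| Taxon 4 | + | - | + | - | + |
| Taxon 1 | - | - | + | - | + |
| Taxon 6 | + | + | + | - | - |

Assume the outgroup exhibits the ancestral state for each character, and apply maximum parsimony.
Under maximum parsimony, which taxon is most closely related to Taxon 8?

Taxon 6

Character polarity is set by the outgroup: the derived state is whichever differs from the outgroup's state, so for ocelli absent, enlarged canines, stem photosynthetic the derived state is '-', and for the remaining characters it is '+'.
setae branched: derived state '+' in Taxon 4, Taxon 6, and Taxon 8 only — synapomorphy for {Taxon 4, Taxon 6, Taxon 8}.
dorsal spines: derived state '+' in Taxon 6 only — an autapomorphy, so it tells us nothing about relationships among taxa.
ocelli absent: derived state '-' in Taxon 8 only — an autapomorphy, so it tells us nothing about relationships among taxa.
All ingroup taxa share the derived state '-' for enlarged canines; it defines the ingroup but does not resolve relationships within it.
stem photosynthetic (derived state '-') is shared by Taxon 6 and Taxon 8 — a synapomorphy uniting that clade.
Most parsimonious ingroup topology: (((Taxon 8,Taxon 6),Taxon 4),Taxon 1).
Taxon 8 and Taxon 6 form a cherry on this tree, so they are sister taxa.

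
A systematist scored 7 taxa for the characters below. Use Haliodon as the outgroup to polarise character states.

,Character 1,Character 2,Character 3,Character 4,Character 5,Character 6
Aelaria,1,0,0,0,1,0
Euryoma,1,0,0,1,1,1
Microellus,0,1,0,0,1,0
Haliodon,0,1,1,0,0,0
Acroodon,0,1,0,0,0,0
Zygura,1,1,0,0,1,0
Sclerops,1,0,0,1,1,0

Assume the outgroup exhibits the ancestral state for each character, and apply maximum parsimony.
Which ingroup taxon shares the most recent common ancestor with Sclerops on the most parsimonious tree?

Character polarity is set by the outgroup: the derived state is whichever differs from the outgroup's state, so for Character 2, Character 3 the derived state is '0', and for the remaining characters it is '1'.
Character 1 (derived state '1') is shared by Aelaria, Euryoma, Sclerops, and Zygura — a synapomorphy uniting that clade.
Character 2 (derived state '0') is shared by Aelaria, Euryoma, and Sclerops — a synapomorphy uniting that clade.
All ingroup taxa share the derived state '0' for Character 3; it defines the ingroup but does not resolve relationships within it.
Only Euryoma and Sclerops show the derived state '1' for Character 4, supporting them as a clade.
Character 5: derived state '1' in Aelaria, Euryoma, Microellus, Sclerops, and Zygura only — synapomorphy for {Aelaria, Euryoma, Microellus, Sclerops, Zygura}.
Character 6 (derived state '1') is unique to Euryoma (autapomorphy; uninformative for grouping).
Most parsimonious ingroup topology: (((Zygura,((Euryoma,Sclerops),Aelaria)),Microellus),Acroodon).
Sclerops and Euryoma form a cherry on this tree, so they are sister taxa.

Euryoma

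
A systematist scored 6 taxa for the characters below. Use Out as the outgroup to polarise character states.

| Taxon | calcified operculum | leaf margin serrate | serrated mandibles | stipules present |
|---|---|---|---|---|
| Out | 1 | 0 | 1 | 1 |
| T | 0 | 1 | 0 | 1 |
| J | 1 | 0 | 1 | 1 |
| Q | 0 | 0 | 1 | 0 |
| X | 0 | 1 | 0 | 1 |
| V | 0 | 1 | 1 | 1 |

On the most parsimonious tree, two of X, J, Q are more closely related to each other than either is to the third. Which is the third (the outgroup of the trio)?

J

Character polarity is set by the outgroup: the derived state is whichever differs from the outgroup's state, so for calcified operculum, serrated mandibles, stipules present the derived state is '0', and for the remaining characters it is '1'.
Only Q, T, V, and X show the derived state '0' for calcified operculum, supporting them as a clade.
leaf margin serrate: derived state '1' in T, V, and X only — synapomorphy for {T, V, X}.
Only T and X show the derived state '0' for serrated mandibles, supporting them as a clade.
stipules present: derived state '0' in Q only — an autapomorphy, so it tells us nothing about relationships among taxa.
Most parsimonious ingroup topology: ((((T,X),V),Q),J).
X and Q share a more recent common ancestor with each other than either does with J, so J is the least closely related of the three.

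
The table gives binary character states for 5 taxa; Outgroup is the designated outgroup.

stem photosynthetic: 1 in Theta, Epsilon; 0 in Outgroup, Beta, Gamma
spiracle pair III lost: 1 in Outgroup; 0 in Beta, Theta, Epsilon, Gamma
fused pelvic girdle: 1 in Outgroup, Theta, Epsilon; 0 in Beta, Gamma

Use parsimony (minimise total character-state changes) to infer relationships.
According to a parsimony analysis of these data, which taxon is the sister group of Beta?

Character polarity is set by the outgroup: the derived state is whichever differs from the outgroup's state, so for spiracle pair III lost, fused pelvic girdle the derived state is '0', and for the remaining characters it is '1'.
stem photosynthetic (derived state '1') is shared by Epsilon and Theta — a synapomorphy uniting that clade.
spiracle pair III lost (derived state '0') is shared by all ingroup taxa — unites the whole ingroup.
fused pelvic girdle (derived state '0') is shared by Beta and Gamma — a synapomorphy uniting that clade.
Most parsimonious ingroup topology: ((Beta,Gamma),(Theta,Epsilon)).
Beta and Gamma form a cherry on this tree, so they are sister taxa.

Gamma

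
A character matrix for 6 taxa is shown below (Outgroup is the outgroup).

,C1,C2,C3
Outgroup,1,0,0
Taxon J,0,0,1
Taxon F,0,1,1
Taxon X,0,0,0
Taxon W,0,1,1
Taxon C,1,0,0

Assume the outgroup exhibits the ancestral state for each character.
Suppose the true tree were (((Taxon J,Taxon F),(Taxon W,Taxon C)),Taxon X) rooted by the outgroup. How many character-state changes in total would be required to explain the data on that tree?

Map each character onto (((Taxon J,Taxon F),(Taxon W,Taxon C)),Taxon X) (rooted by Outgroup) and count the minimum state changes it requires (Fitch parsimony):
C1: 2; C2: 2; C3: 2.
Total tree length = 6.

6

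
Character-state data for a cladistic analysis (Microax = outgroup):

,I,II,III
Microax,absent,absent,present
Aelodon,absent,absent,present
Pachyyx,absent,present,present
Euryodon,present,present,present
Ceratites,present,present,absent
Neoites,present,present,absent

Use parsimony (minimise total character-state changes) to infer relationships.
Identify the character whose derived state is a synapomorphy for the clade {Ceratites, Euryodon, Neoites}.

I

Character polarity is set by the outgroup: the derived state is whichever differs from the outgroup's state, so for III the derived state is 'absent', and for the remaining characters it is 'present'.
I: derived state 'present' in Ceratites, Euryodon, and Neoites only — synapomorphy for {Ceratites, Euryodon, Neoites}.
Only Ceratites, Euryodon, Neoites, and Pachyyx show the derived state 'present' for II, supporting them as a clade.
III: derived state 'absent' in Ceratites and Neoites only — synapomorphy for {Ceratites, Neoites}.
Most parsimonious ingroup topology: (Aelodon,(Pachyyx,(Euryodon,(Ceratites,Neoites)))).
The clade {Ceratites, Euryodon, Neoites} is supported by I: its derived state 'present' occurs in exactly those taxa and in no other taxon (including the outgroup).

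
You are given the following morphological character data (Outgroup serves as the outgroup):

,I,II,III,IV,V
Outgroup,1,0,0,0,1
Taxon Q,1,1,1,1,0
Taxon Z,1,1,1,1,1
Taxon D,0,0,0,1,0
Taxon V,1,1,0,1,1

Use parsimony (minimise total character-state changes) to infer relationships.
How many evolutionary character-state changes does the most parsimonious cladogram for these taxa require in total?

Character polarity is set by the outgroup: the derived state is whichever differs from the outgroup's state, so for I, V the derived state is '0', and for the remaining characters it is '1'.
I (derived state '0') is unique to Taxon D (autapomorphy; uninformative for grouping).
II: derived state '1' in Taxon Q, Taxon V, and Taxon Z only — synapomorphy for {Taxon Q, Taxon V, Taxon Z}.
III (derived state '1') is shared by Taxon Q and Taxon Z — a synapomorphy uniting that clade.
All ingroup taxa share the derived state '1' for IV; it defines the ingroup but does not resolve relationships within it.
V groups Taxon D and Taxon Q, which is incompatible with the clades supported by the remaining characters; treating it as convergent (homoplasy) costs fewer steps than any alternative tree.
Most parsimonious ingroup topology: (((Taxon Q,Taxon Z),Taxon V),Taxon D).
Changes per character on this tree: I: 1; II: 1; III: 1; IV: 1; V: 2.
Total = 6.

6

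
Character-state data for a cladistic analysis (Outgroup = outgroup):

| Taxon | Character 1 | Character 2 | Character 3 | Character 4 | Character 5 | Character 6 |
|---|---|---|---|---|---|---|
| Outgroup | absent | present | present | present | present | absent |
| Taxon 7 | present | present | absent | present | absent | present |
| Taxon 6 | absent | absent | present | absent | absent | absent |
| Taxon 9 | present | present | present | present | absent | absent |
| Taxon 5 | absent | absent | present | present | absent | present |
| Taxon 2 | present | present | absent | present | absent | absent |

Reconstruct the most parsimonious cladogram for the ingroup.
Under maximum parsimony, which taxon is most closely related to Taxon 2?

Taxon 7

Character polarity is set by the outgroup: the derived state is whichever differs from the outgroup's state, so for Character 2, Character 3, Character 4, Character 5 the derived state is 'absent', and for the remaining characters it is 'present'.
Only Taxon 2, Taxon 7, and Taxon 9 show the derived state 'present' for Character 1, supporting them as a clade.
Character 2 (derived state 'absent') is shared by Taxon 5 and Taxon 6 — a synapomorphy uniting that clade.
Only Taxon 2 and Taxon 7 show the derived state 'absent' for Character 3, supporting them as a clade.
Character 4 (derived state 'absent') is unique to Taxon 6 (autapomorphy; uninformative for grouping).
All ingroup taxa share the derived state 'absent' for Character 5; it defines the ingroup but does not resolve relationships within it.
Character 6 (state 'present') occurs in Taxon 5 and Taxon 7 but conflicts with the nesting implied by the other characters — most parsimoniously interpreted as homoplasy.
Most parsimonious ingroup topology: (((Taxon 7,Taxon 2),Taxon 9),(Taxon 6,Taxon 5)).
Taxon 2 and Taxon 7 form a cherry on this tree, so they are sister taxa.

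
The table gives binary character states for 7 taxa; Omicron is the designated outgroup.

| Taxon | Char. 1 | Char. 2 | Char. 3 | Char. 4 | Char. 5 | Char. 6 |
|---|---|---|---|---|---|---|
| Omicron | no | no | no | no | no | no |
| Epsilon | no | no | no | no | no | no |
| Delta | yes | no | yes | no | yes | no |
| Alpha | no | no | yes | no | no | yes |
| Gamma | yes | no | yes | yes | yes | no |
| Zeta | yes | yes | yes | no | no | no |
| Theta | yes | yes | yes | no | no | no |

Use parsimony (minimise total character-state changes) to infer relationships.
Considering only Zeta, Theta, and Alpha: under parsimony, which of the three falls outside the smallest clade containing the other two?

The outgroup has state 'no' for every character, so 'yes' is the derived state throughout.
Only Delta, Gamma, Theta, and Zeta show the derived state 'yes' for Char. 1, supporting them as a clade.
Char. 2 (derived state 'yes') is shared by Theta and Zeta — a synapomorphy uniting that clade.
Char. 3 (derived state 'yes') is shared by Alpha, Delta, Gamma, Theta, and Zeta — a synapomorphy uniting that clade.
Char. 4: derived state 'yes' in Gamma only — an autapomorphy, so it tells us nothing about relationships among taxa.
Only Delta and Gamma show the derived state 'yes' for Char. 5, supporting them as a clade.
Char. 6 (derived state 'yes') is unique to Alpha (autapomorphy; uninformative for grouping).
Most parsimonious ingroup topology: (Epsilon,(((Delta,Gamma),(Zeta,Theta)),Alpha)).
Theta and Zeta share a more recent common ancestor with each other than either does with Alpha, so Alpha is the least closely related of the three.

Alpha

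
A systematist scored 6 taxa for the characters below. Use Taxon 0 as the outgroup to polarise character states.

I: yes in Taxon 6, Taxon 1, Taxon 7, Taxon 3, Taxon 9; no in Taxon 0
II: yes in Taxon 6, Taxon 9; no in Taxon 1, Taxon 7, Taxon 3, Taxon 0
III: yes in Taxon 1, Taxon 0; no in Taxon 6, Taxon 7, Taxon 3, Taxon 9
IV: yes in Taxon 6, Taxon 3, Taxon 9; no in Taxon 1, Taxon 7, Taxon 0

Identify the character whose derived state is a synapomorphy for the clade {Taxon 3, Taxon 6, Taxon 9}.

IV

Character polarity is set by the outgroup: the derived state is whichever differs from the outgroup's state, so for III the derived state is 'no', and for the remaining characters it is 'yes'.
I (derived state 'yes') is shared by all ingroup taxa — unites the whole ingroup.
II (derived state 'yes') is shared by Taxon 6 and Taxon 9 — a synapomorphy uniting that clade.
III: derived state 'no' in Taxon 3, Taxon 6, Taxon 7, and Taxon 9 only — synapomorphy for {Taxon 3, Taxon 6, Taxon 7, Taxon 9}.
IV (derived state 'yes') is shared by Taxon 3, Taxon 6, and Taxon 9 — a synapomorphy uniting that clade.
Most parsimonious ingroup topology: ((Taxon 7,((Taxon 9,Taxon 6),Taxon 3)),Taxon 1).
The clade {Taxon 3, Taxon 6, Taxon 9} is supported by IV: its derived state 'yes' occurs in exactly those taxa and in no other taxon (including the outgroup).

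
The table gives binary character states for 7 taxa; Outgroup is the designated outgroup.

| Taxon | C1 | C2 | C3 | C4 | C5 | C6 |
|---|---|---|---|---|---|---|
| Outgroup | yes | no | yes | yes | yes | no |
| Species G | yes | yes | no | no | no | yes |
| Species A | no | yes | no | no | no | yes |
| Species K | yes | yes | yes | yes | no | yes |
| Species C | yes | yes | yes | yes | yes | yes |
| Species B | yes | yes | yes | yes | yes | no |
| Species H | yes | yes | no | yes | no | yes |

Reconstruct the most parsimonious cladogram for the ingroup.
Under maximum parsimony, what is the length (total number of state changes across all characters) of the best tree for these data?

Character polarity is set by the outgroup: the derived state is whichever differs from the outgroup's state, so for C1, C3, C4, C5 the derived state is 'no', and for the remaining characters it is 'yes'.
C1: derived state 'no' in Species A only — an autapomorphy, so it tells us nothing about relationships among taxa.
C2 (derived state 'yes') is shared by all ingroup taxa — unites the whole ingroup.
C3 (derived state 'no') is shared by Species A, Species G, and Species H — a synapomorphy uniting that clade.
Only Species A and Species G show the derived state 'no' for C4, supporting them as a clade.
C5 (derived state 'no') is shared by Species A, Species G, Species H, and Species K — a synapomorphy uniting that clade.
C6 (derived state 'yes') is shared by Species A, Species C, Species G, Species H, and Species K — a synapomorphy uniting that clade.
Most parsimonious ingroup topology: (((((Species G,Species A),Species H),Species K),Species C),Species B).
Changes per character on this tree: C1: 1; C2: 1; C3: 1; C4: 1; C5: 1; C6: 1.
Total = 6.

6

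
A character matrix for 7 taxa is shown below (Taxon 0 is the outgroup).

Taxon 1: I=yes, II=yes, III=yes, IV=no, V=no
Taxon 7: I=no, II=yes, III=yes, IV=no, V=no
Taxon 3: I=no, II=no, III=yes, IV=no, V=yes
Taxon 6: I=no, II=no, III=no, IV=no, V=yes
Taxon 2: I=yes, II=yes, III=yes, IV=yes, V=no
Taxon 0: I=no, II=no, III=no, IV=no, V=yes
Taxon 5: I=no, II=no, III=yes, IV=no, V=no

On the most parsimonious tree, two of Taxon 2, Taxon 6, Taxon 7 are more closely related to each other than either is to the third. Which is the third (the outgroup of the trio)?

Character polarity is set by the outgroup: the derived state is whichever differs from the outgroup's state, so for V the derived state is 'no', and for the remaining characters it is 'yes'.
Only Taxon 1 and Taxon 2 show the derived state 'yes' for I, supporting them as a clade.
II: derived state 'yes' in Taxon 1, Taxon 2, and Taxon 7 only — synapomorphy for {Taxon 1, Taxon 2, Taxon 7}.
III: derived state 'yes' in Taxon 1, Taxon 2, Taxon 3, Taxon 5, and Taxon 7 only — synapomorphy for {Taxon 1, Taxon 2, Taxon 3, Taxon 5, Taxon 7}.
IV (derived state 'yes') is unique to Taxon 2 (autapomorphy; uninformative for grouping).
V (derived state 'no') is shared by Taxon 1, Taxon 2, Taxon 5, and Taxon 7 — a synapomorphy uniting that clade.
Most parsimonious ingroup topology: (((((Taxon 1,Taxon 2),Taxon 7),Taxon 5),Taxon 3),Taxon 6).
Taxon 2 and Taxon 7 share a more recent common ancestor with each other than either does with Taxon 6, so Taxon 6 is the least closely related of the three.

Taxon 6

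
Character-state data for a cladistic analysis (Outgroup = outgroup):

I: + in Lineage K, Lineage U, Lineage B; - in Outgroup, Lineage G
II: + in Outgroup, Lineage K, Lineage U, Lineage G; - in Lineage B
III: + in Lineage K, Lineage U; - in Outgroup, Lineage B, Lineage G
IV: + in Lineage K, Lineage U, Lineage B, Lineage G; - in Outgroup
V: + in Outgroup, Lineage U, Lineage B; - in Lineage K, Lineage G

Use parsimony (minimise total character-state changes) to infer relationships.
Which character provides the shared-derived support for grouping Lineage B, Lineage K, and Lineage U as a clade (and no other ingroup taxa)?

I

Character polarity is set by the outgroup: the derived state is whichever differs from the outgroup's state, so for II, V the derived state is '-', and for the remaining characters it is '+'.
Only Lineage B, Lineage K, and Lineage U show the derived state '+' for I, supporting them as a clade.
II (derived state '-') is unique to Lineage B (autapomorphy; uninformative for grouping).
III (derived state '+') is shared by Lineage K and Lineage U — a synapomorphy uniting that clade.
All ingroup taxa share the derived state '+' for IV; it defines the ingroup but does not resolve relationships within it.
V (state '-') occurs in Lineage G and Lineage K but conflicts with the nesting implied by the other characters — most parsimoniously interpreted as homoplasy.
Most parsimonious ingroup topology: (((Lineage K,Lineage U),Lineage B),Lineage G).
The clade {Lineage B, Lineage K, Lineage U} is supported by I: its derived state '+' occurs in exactly those taxa and in no other taxon (including the outgroup).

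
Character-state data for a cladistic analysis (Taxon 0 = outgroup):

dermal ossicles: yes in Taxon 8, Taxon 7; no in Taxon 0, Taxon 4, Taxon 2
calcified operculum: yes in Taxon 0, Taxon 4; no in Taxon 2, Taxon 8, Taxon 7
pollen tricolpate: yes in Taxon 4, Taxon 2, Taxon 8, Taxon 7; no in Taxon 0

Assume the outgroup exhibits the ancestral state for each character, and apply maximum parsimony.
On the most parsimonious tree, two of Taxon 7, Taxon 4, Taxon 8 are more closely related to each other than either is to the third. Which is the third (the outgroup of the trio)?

Character polarity is set by the outgroup: the derived state is whichever differs from the outgroup's state, so for calcified operculum the derived state is 'no', and for the remaining characters it is 'yes'.
dermal ossicles: derived state 'yes' in Taxon 7 and Taxon 8 only — synapomorphy for {Taxon 7, Taxon 8}.
calcified operculum (derived state 'no') is shared by Taxon 2, Taxon 7, and Taxon 8 — a synapomorphy uniting that clade.
pollen tricolpate (derived state 'yes') is shared by all ingroup taxa — unites the whole ingroup.
Most parsimonious ingroup topology: (Taxon 4,(Taxon 2,(Taxon 8,Taxon 7))).
Taxon 8 and Taxon 7 share a more recent common ancestor with each other than either does with Taxon 4, so Taxon 4 is the least closely related of the three.

Taxon 4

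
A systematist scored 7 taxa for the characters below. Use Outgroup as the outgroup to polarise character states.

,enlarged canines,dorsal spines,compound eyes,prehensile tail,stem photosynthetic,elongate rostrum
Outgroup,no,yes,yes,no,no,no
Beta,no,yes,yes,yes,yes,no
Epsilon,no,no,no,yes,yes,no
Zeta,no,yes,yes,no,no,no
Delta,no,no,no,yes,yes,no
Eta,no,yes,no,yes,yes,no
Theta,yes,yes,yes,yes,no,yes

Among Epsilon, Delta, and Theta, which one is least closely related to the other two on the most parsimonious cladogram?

Theta

Character polarity is set by the outgroup: the derived state is whichever differs from the outgroup's state, so for dorsal spines, compound eyes the derived state is 'no', and for the remaining characters it is 'yes'.
enlarged canines: derived state 'yes' in Theta only — an autapomorphy, so it tells us nothing about relationships among taxa.
dorsal spines: derived state 'no' in Delta and Epsilon only — synapomorphy for {Delta, Epsilon}.
compound eyes: derived state 'no' in Delta, Epsilon, and Eta only — synapomorphy for {Delta, Epsilon, Eta}.
prehensile tail (derived state 'yes') is shared by Beta, Delta, Epsilon, Eta, and Theta — a synapomorphy uniting that clade.
stem photosynthetic: derived state 'yes' in Beta, Delta, Epsilon, and Eta only — synapomorphy for {Beta, Delta, Epsilon, Eta}.
elongate rostrum (derived state 'yes') is unique to Theta (autapomorphy; uninformative for grouping).
Most parsimonious ingroup topology: (((Beta,((Epsilon,Delta),Eta)),Theta),Zeta).
Delta and Epsilon share a more recent common ancestor with each other than either does with Theta, so Theta is the least closely related of the three.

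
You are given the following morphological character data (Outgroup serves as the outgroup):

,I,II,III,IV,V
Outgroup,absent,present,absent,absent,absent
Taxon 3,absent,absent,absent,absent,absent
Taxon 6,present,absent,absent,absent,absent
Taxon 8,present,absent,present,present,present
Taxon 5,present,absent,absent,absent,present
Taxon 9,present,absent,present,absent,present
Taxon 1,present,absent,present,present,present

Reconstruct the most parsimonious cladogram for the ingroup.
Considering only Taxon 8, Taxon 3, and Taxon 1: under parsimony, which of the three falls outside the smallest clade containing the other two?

Character polarity is set by the outgroup: the derived state is whichever differs from the outgroup's state, so for II the derived state is 'absent', and for the remaining characters it is 'present'.
Only Taxon 1, Taxon 5, Taxon 6, Taxon 8, and Taxon 9 show the derived state 'present' for I, supporting them as a clade.
II (derived state 'absent') is shared by all ingroup taxa — unites the whole ingroup.
III (derived state 'present') is shared by Taxon 1, Taxon 8, and Taxon 9 — a synapomorphy uniting that clade.
Only Taxon 1 and Taxon 8 show the derived state 'present' for IV, supporting them as a clade.
Only Taxon 1, Taxon 5, Taxon 8, and Taxon 9 show the derived state 'present' for V, supporting them as a clade.
Most parsimonious ingroup topology: (Taxon 3,(Taxon 6,(((Taxon 8,Taxon 1),Taxon 9),Taxon 5))).
Taxon 1 and Taxon 8 share a more recent common ancestor with each other than either does with Taxon 3, so Taxon 3 is the least closely related of the three.

Taxon 3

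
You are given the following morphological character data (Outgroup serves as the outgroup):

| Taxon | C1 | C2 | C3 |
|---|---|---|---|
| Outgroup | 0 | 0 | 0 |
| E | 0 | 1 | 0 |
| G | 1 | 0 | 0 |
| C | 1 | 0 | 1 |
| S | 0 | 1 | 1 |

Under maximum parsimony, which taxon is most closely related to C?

The outgroup has state '0' for every character, so '1' is the derived state throughout.
C1: derived state '1' in C and G only — synapomorphy for {C, G}.
C2: derived state '1' in E and S only — synapomorphy for {E, S}.
C3 groups C and S, which is incompatible with the clades supported by the remaining characters; treating it as convergent (homoplasy) costs fewer steps than any alternative tree.
Most parsimonious ingroup topology: ((E,S),(G,C)).
C and G form a cherry on this tree, so they are sister taxa.

G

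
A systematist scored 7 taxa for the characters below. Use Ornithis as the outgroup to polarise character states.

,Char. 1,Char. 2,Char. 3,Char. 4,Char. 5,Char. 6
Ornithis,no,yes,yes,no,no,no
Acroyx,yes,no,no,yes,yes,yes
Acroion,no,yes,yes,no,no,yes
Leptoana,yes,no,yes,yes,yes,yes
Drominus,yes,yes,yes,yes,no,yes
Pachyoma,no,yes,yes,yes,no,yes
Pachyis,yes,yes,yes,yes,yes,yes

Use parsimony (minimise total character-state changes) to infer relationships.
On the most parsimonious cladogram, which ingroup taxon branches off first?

Acroion

Character polarity is set by the outgroup: the derived state is whichever differs from the outgroup's state, so for Char. 2, Char. 3 the derived state is 'no', and for the remaining characters it is 'yes'.
Only Acroyx, Drominus, Leptoana, and Pachyis show the derived state 'yes' for Char. 1, supporting them as a clade.
Only Acroyx and Leptoana show the derived state 'no' for Char. 2, supporting them as a clade.
Char. 3: derived state 'no' in Acroyx only — an autapomorphy, so it tells us nothing about relationships among taxa.
Char. 4 (derived state 'yes') is shared by Acroyx, Drominus, Leptoana, Pachyis, and Pachyoma — a synapomorphy uniting that clade.
Char. 5: derived state 'yes' in Acroyx, Leptoana, and Pachyis only — synapomorphy for {Acroyx, Leptoana, Pachyis}.
Char. 6 (derived state 'yes') is shared by all ingroup taxa — unites the whole ingroup.
Most parsimonious ingroup topology: (((((Acroyx,Leptoana),Pachyis),Drominus),Pachyoma),Acroion).
Acroion is sister to the clade containing all other ingroup taxa, so it is the earliest-diverging (most basal) ingroup lineage.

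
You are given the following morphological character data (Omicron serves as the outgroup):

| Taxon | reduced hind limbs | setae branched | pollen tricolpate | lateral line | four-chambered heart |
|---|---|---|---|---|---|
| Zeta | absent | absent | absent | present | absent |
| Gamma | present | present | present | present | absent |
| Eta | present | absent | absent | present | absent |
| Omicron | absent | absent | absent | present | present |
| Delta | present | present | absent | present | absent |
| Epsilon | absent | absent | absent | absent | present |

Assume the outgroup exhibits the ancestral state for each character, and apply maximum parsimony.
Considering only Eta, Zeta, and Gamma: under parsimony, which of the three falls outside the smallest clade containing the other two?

Zeta

Character polarity is set by the outgroup: the derived state is whichever differs from the outgroup's state, so for lateral line, four-chambered heart the derived state is 'absent', and for the remaining characters it is 'present'.
reduced hind limbs: derived state 'present' in Delta, Eta, and Gamma only — synapomorphy for {Delta, Eta, Gamma}.
Only Delta and Gamma show the derived state 'present' for setae branched, supporting them as a clade.
pollen tricolpate (derived state 'present') is unique to Gamma (autapomorphy; uninformative for grouping).
lateral line: derived state 'absent' in Epsilon only — an autapomorphy, so it tells us nothing about relationships among taxa.
Only Delta, Eta, Gamma, and Zeta show the derived state 'absent' for four-chambered heart, supporting them as a clade.
Most parsimonious ingroup topology: (Epsilon,(((Delta,Gamma),Eta),Zeta)).
Eta and Gamma share a more recent common ancestor with each other than either does with Zeta, so Zeta is the least closely related of the three.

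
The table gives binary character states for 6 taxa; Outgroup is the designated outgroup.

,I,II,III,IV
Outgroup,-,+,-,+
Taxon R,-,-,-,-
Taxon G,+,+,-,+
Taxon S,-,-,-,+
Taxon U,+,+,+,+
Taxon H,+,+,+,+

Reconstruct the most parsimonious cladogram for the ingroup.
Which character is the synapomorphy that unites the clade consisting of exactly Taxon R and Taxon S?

Character polarity is set by the outgroup: the derived state is whichever differs from the outgroup's state, so for II, IV the derived state is '-', and for the remaining characters it is '+'.
I: derived state '+' in Taxon G, Taxon H, and Taxon U only — synapomorphy for {Taxon G, Taxon H, Taxon U}.
Only Taxon R and Taxon S show the derived state '-' for II, supporting them as a clade.
III (derived state '+') is shared by Taxon H and Taxon U — a synapomorphy uniting that clade.
IV (derived state '-') is unique to Taxon R (autapomorphy; uninformative for grouping).
Most parsimonious ingroup topology: ((Taxon R,Taxon S),(Taxon G,(Taxon U,Taxon H))).
The clade {Taxon R, Taxon S} is supported by II: its derived state '-' occurs in exactly those taxa and in no other taxon (including the outgroup).

II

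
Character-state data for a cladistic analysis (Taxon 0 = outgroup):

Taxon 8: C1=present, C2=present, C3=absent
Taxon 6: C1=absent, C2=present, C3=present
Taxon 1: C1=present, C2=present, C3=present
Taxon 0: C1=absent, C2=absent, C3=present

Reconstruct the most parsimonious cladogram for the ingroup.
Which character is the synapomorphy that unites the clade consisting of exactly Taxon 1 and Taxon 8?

C1

Character polarity is set by the outgroup: the derived state is whichever differs from the outgroup's state, so for C3 the derived state is 'absent', and for the remaining characters it is 'present'.
C1 (derived state 'present') is shared by Taxon 1 and Taxon 8 — a synapomorphy uniting that clade.
All ingroup taxa share the derived state 'present' for C2; it defines the ingroup but does not resolve relationships within it.
C3: derived state 'absent' in Taxon 8 only — an autapomorphy, so it tells us nothing about relationships among taxa.
Most parsimonious ingroup topology: (Taxon 6,(Taxon 1,Taxon 8)).
The clade {Taxon 1, Taxon 8} is supported by C1: its derived state 'present' occurs in exactly those taxa and in no other taxon (including the outgroup).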